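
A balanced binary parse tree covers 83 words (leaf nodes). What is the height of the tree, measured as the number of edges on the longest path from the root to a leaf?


In a balanced binary tree with n leaves the deepest leaf is ceil(log2(n)) edges below the root.
log2(83) = 6.3750
ceil(6.3750) = 7
height (edges) = 7

7


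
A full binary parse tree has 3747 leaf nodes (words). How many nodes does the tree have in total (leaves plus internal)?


Leaf nodes (terminals): 3747
Internal nodes = n - 1 = 3747 - 1 = 3746
Total = leaves + internal = 3747 + 3746 = 7493

7493


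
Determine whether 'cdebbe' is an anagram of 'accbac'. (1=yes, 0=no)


Sort characters of 'cdebbe': 'bbcdee'
Sort characters of 'accbac': 'aabccc'
Sorted forms differ -> they are NOT anagrams
Result: 0

0


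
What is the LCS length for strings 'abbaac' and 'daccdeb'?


DP table for LCS of 'abbaac' and 'daccdeb':
       d  a  c  c  d  e  b
    0  0  0  0  0  0  0  0
  a 0  0  1  1  1  1  1  1
  b 0  0  1  1  1  1  1  2
  b 0  0  1  1  1  1  1  2
  a 0  0  1  1  1  1  1  2
  a 0  0  1  1  1  1  1  2
  c 0  0  1  2  2  2  2  2
LCS: 'ab'
LCS length = 2

2


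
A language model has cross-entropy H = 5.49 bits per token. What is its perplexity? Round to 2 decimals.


Perplexity formula: PP = 2^H
H = 5.49
PP = 2^5.49
Decompose: 2^5.49 = 2^5 * 2^0.49
2^5 = 32, 2^0.49 ~ 1.4044449
PP ~ 32 * 1.4044449 = 44.9422368
Rounded to 2 decimals: 44.94

44.94


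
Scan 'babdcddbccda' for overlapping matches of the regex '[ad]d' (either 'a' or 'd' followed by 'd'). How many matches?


Pattern: [ad]d means either 'a' or 'd' followed by 'd'.
Scanning 'babdcddbccda' position-by-position:
  Pos 0: window 'ba' -> no
  Pos 1: window 'ab' -> no
  Pos 2: window 'bd' -> no
  Pos 3: window 'dc' -> no
  Pos 4: window 'cd' -> no
  Pos 5: window 'dd' -> MATCH
  Pos 6: window 'db' -> no
  Pos 7: window 'bc' -> no
  Pos 8: window 'cc' -> no
  Pos 9: window 'cd' -> no
  Pos 10: window 'da' -> no
  Pos 11: window 'a' -> no
Total matches: 1

1


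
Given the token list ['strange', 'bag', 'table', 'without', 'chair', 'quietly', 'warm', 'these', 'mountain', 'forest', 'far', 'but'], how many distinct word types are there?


Listing all tokens and tracking unique types:
  Token 1: 'strange' -> NEW (unique so far: 1)
  Token 2: 'bag' -> NEW (unique so far: 2)
  Token 3: 'table' -> NEW (unique so far: 3)
  Token 4: 'without' -> NEW (unique so far: 4)
  Token 5: 'chair' -> NEW (unique so far: 5)
  Token 6: 'quietly' -> NEW (unique so far: 6)
  Token 7: 'warm' -> NEW (unique so far: 7)
  Token 8: 'these' -> NEW (unique so far: 8)
  Token 9: 'mountain' -> NEW (unique so far: 9)
  Token 10: 'forest' -> NEW (unique so far: 10)
  Token 11: 'far' -> NEW (unique so far: 11)
  Token 12: 'but' -> NEW (unique so far: 12)
Unique types: ('bag', 'but', 'chair', 'far', 'forest', 'mountain', 'quietly', 'strange', 'table', 'these', 'warm', 'without')
Vocabulary size: 12

12


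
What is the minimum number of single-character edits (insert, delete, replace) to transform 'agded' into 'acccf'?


Building DP table for s1='agded' (len 5) and s2='acccf' (len 5):
       a  c  c  c  f
    0  1  2  3  4  5
  a 1  0  1  2  3  4
  g 2  1  1  2  3  4
  d 3  2  2  2  3  4
  e 4  3  3  3  3  4
  d 5  4  4  4  4  4
Edit distance = dp[5][5] = 4

4


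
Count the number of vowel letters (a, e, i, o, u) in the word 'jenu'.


Scanning each character of 'jenu':
  Position 1: 'j' -> consonant (running count: 0)
  Position 2: 'e' -> vowel (running count: 1)
  Position 3: 'n' -> consonant (running count: 1)
  Position 4: 'u' -> vowel (running count: 2)
Total vowels: 2

2


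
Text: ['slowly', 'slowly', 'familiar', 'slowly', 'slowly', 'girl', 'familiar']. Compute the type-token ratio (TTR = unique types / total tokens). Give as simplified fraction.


Tokens: 7
Unique types: ('familiar', 'girl', 'slowly') = 3
TTR = 3/7
Already in lowest terms.

3/7


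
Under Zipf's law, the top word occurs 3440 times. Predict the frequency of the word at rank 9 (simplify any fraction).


Zipf's law: freq(rank) = f1 / rank
f1 = 3440, rank = 9
freq = 3440 / 9
GCD(3440, 9) = 1
Simplified: 3440/9

3440/9


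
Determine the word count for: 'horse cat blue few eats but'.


Counting words by splitting on spaces:
  Word 1: 'horse'
  Word 2: 'cat'
  Word 3: 'blue'
  Word 4: 'few'
  Word 5: 'eats'
  Word 6: 'but'
Total words: 6

6


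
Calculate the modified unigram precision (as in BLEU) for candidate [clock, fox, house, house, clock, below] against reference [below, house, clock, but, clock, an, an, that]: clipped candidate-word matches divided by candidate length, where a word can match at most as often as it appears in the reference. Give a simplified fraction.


Reference word counts: {'an': 2, 'below': 1, 'but': 1, 'clock': 2, 'house': 1, 'that': 1}
Checking each candidate word (with clipping):
  'clock' -> in reference (ref count 2, used 1/2) -> match (matches: 1)
  'fox' -> not in reference -> no match (matches: 1)
  'house' -> in reference (ref count 1, used 1/1) -> match (matches: 2)
  'house' -> ref count 1 already used up (1/1) -> clipped, no match (matches: 2)
  'clock' -> in reference (ref count 2, used 2/2) -> match (matches: 3)
  'below' -> in reference (ref count 1, used 1/1) -> match (matches: 4)
Clipped matches: 4, Candidate length: 6
Precision = 4/6 = 2/3

2/3


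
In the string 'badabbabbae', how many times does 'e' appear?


Scanning 'badabbabbae' for 'e':
  Position 10: 'e' -> MATCH (count: 1)
Total occurrences of 'e': 1

1


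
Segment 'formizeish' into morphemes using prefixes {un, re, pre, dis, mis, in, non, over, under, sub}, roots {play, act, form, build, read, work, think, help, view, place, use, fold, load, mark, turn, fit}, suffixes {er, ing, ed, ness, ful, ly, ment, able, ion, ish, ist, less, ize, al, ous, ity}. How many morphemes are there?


Segmenting 'formizeish' against the inventory:
  'form' -> root (morpheme 1)
  'ize' -> suffix (morpheme 2)
  'ish' -> suffix (morpheme 3)
Total morphemes: 3

3


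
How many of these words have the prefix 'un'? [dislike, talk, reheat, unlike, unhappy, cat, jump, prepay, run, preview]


Checking each word for prefix 'un':
  'dislike' -> no (count: 0)
  'talk' -> no (count: 0)
  'reheat' -> no (count: 0)
  'unlike' -> YES, starts with 'un' (count: 1)
  'unhappy' -> YES, starts with 'un' (count: 2)
  'cat' -> no (count: 2)
  'jump' -> no (count: 2)
  'prepay' -> no (count: 2)
  'run' -> no (count: 2)
  'preview' -> no (count: 2)
Total with prefix 'un': 2

2


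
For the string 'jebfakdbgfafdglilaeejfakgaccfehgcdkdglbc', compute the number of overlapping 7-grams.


String 'jebfakdbgfafdglilaeejfakgaccfehgcdkdglbc' has length L = 40.
Number of overlapping n-grams = L - n + 1
Substituting: 40 - 7 + 1 = 34

34


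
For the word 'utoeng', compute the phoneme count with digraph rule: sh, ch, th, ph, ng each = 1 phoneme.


Parsing 'utoeng' greedily, digraphs first:
  'u' -> vowel phoneme (phonemes so far: 1)
  't' -> consonant phoneme (phonemes so far: 2)
  'o' -> vowel phoneme (phonemes so far: 3)
  'e' -> vowel phoneme (phonemes so far: 4)
  'ng' -> digraph (1 consonant phoneme) (phonemes so far: 5)
Total phonemes: 5

5


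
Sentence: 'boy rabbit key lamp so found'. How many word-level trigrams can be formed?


Word trigrams from [6] words:
  Trigram 1: (boy rabbit key)
  Trigram 2: (rabbit key lamp)
  Trigram 3: (key lamp so)
  Trigram 4: (lamp so found)
Total word trigrams: 6 - 2 = 4

4


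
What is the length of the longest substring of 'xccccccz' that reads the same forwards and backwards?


Scanning 'xccccccz' for palindromic substrings.
Substring at positions 1-6: 'cccccc'.
Check: reverse('cccccc') = 'cccccc' -> palindrome confirmed.
Neighbouring characters ('x' / 'z') break symmetry, so it cannot extend further.
No longer palindromic substring exists; longest length = 6

6


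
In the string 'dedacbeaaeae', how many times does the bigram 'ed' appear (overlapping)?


Scanning 'dedacbeaaeae' for bigram 'ed':
  Position 0: 'de' -> no
  Position 1: 'ed' -> MATCH
  Position 2: 'da' -> no
  Position 3: 'ac' -> no
  Position 4: 'cb' -> no
  Position 5: 'be' -> no
  Position 6: 'ea' -> no
  Position 7: 'aa' -> no
  Position 8: 'ae' -> no
  Position 9: 'ea' -> no
  Position 10: 'ae' -> no
Total matches: 1

1


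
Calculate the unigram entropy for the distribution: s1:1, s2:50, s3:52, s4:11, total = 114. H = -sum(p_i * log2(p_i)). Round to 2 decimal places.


Computing entropy H = -sum(p_i * log2(p_i)):
  s1: p = 1/114 = 0.0088, -p*log2(p) = 0.0599
  s2: p = 50/114 = 0.4386, -p*log2(p) = 0.5215
  s3: p = 52/114 = 0.4561, -p*log2(p) = 0.5166
  s4: p = 11/114 = 0.0965, -p*log2(p) = 0.3255
H = sum of terms = 1.4235
Rounded to 2 decimals: 1.42

1.42


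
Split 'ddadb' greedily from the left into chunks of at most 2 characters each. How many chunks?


'ddadb' has 5 characters.
Chunking with max size 2:
  Chunk 1: 'dd' (positions 0-1)
  Chunk 2: 'ad' (positions 2-3)
  Chunk 3: 'b' (positions 4-4)
Total chunks: ceil(5 / 2) = 3

3


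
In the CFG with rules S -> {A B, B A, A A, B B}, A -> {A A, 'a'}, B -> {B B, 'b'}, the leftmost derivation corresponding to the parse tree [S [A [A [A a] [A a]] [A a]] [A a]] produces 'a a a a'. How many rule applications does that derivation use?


Every bracketed nonterminal node [X ...] in the tree is produced by exactly one rule application.
Reading the tree off as a leftmost derivation:
  Step 1: S  =>  A A   (applied S -> A A)
  Step 2: A A  =>  A A A   (applied A -> A A)
  Step 3: A A A  =>  A A A A   (applied A -> A A)
  Step 4: A A A A  =>  a A A A   (applied A -> a)
  Step 5: a A A A  =>  a a A A   (applied A -> a)
  Step 6: a a A A  =>  a a a A   (applied A -> a)
  Step 7: a a a A  =>  a a a a   (applied A -> a)
Final yield: a a a a
Total rewrite steps: 7

7


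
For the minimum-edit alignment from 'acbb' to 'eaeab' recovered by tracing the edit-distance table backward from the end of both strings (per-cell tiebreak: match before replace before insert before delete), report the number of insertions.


Edit distance = 3. Backtracking from cell (4, 5) with preference match > replace > insert > delete,
then listing the resulting alignment 'acbb' -> 'eaeab' left to right:
  Step 1: insert 'e' [insertion #1]
  Step 2: keep 'a'
  Step 3: replace c->e
  Step 4: replace b->a
  Step 5: keep 'b'
Total insertions: 1

1


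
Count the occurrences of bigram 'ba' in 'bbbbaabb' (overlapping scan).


Scanning 'bbbbaabb' for bigram 'ba':
  Position 0: 'bb' -> no
  Position 1: 'bb' -> no
  Position 2: 'bb' -> no
  Position 3: 'ba' -> MATCH
  Position 4: 'aa' -> no
  Position 5: 'ab' -> no
  Position 6: 'bb' -> no
Total matches: 1

1


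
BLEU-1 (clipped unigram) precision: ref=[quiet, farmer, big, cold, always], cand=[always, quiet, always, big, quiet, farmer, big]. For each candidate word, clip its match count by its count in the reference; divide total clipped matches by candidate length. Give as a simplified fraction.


Reference word counts: {'always': 1, 'big': 1, 'cold': 1, 'farmer': 1, 'quiet': 1}
Checking each candidate word (with clipping):
  'always' -> in reference (ref count 1, used 1/1) -> match (matches: 1)
  'quiet' -> in reference (ref count 1, used 1/1) -> match (matches: 2)
  'always' -> ref count 1 already used up (1/1) -> clipped, no match (matches: 2)
  'big' -> in reference (ref count 1, used 1/1) -> match (matches: 3)
  'quiet' -> ref count 1 already used up (1/1) -> clipped, no match (matches: 3)
  'farmer' -> in reference (ref count 1, used 1/1) -> match (matches: 4)
  'big' -> ref count 1 already used up (1/1) -> clipped, no match (matches: 4)
Clipped matches: 4, Candidate length: 7
Precision = 4/7

4/7


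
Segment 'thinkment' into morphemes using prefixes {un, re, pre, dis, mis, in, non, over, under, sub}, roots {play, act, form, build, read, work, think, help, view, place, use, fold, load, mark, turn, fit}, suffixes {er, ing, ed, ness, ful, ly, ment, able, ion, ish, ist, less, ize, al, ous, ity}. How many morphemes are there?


Segmenting 'thinkment' against the inventory:
  'think' -> root (morpheme 1)
  'ment' -> suffix (morpheme 2)
Total morphemes: 2

2


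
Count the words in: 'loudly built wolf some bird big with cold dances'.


Counting words by splitting on spaces:
  Word 1: 'loudly'
  Word 2: 'built'
  Word 3: 'wolf'
  Word 4: 'some'
  Word 5: 'bird'
  Word 6: 'big'
  Word 7: 'with'
  Word 8: 'cold'
  Word 9: 'dances'
Total words: 9

9


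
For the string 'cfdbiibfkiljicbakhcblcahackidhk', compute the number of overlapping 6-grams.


String 'cfdbiibfkiljicbakhcblcahackidhk' has length L = 31.
Number of overlapping n-grams = L - n + 1
Substituting: 31 - 6 + 1 = 26

26


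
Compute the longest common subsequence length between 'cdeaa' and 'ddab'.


DP table for LCS of 'cdeaa' and 'ddab':
       d  d  a  b
    0  0  0  0  0
  c 0  0  0  0  0
  d 0  1  1  1  1
  e 0  1  1  1  1
  a 0  1  1  2  2
  a 0  1  1  2  2
LCS: 'da'
LCS length = 2

2


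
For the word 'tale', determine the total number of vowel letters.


Scanning each character of 'tale':
  Position 1: 't' -> consonant (running count: 0)
  Position 2: 'a' -> vowel (running count: 1)
  Position 3: 'l' -> consonant (running count: 1)
  Position 4: 'e' -> vowel (running count: 2)
Total vowels: 2

2


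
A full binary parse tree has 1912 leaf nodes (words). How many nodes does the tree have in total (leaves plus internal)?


Leaf nodes (terminals): 1912
Internal nodes = n - 1 = 1912 - 1 = 1911
Total = leaves + internal = 1912 + 1911 = 3823

3823


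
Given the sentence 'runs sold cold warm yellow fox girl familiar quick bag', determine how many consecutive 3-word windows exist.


Word trigrams from [10] words:
  Trigram 1: (runs sold cold)
  Trigram 2: (sold cold warm)
  Trigram 3: (cold warm yellow)
  Trigram 4: (warm yellow fox)
  Trigram 5: (yellow fox girl)
  Trigram 6: (fox girl familiar)
  Trigram 7: (girl familiar quick)
  Trigram 8: (familiar quick bag)
Total word trigrams: 10 - 2 = 8

8


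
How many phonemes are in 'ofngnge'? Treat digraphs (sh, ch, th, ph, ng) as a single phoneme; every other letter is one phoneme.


Parsing 'ofngnge' greedily, digraphs first:
  'o' -> vowel phoneme (phonemes so far: 1)
  'f' -> consonant phoneme (phonemes so far: 2)
  'ng' -> digraph (1 consonant phoneme) (phonemes so far: 3)
  'ng' -> digraph (1 consonant phoneme) (phonemes so far: 4)
  'e' -> vowel phoneme (phonemes so far: 5)
Total phonemes: 5

5


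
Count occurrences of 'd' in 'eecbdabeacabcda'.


Scanning 'eecbdabeacabcda' for 'd':
  Position 4: 'd' -> MATCH (count: 1)
  Position 13: 'd' -> MATCH (count: 2)
Total occurrences of 'd': 2

2


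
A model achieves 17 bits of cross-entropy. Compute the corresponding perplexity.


Perplexity formula: PP = 2^H
H = 17
PP = 2^17
PP = 2^17 = 131072

131072


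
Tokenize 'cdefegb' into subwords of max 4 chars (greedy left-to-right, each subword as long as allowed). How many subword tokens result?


'cdefegb' has 7 characters.
Chunking with max size 4:
  Chunk 1: 'cdef' (positions 0-3)
  Chunk 2: 'egb' (positions 4-6)
Total chunks: ceil(7 / 4) = 2

2


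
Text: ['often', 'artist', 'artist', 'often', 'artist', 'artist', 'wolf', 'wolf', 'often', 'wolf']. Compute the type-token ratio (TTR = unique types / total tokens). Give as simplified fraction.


Tokens: 10
Unique types: ('artist', 'often', 'wolf') = 3
TTR = 3/10
Already in lowest terms.

3/10


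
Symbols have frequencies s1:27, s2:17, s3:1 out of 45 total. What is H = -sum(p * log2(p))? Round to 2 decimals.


Computing entropy H = -sum(p_i * log2(p_i)):
  s1: p = 27/45 = 0.6000, -p*log2(p) = 0.4422
  s2: p = 17/45 = 0.3778, -p*log2(p) = 0.5305
  s3: p = 1/45 = 0.0222, -p*log2(p) = 0.1220
H = sum of terms = 1.0947
Rounded to 2 decimals: 1.09

1.09


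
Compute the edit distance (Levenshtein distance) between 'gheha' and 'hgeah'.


Building DP table for s1='gheha' (len 5) and s2='hgeah' (len 5):
       h  g  e  a  h
    0  1  2  3  4  5
  g 1  1  1  2  3  4
  h 2  1  2  2  3  3
  e 3  2  2  2  3  4
  h 4  3  3  3  3  3
  a 5  4  4  4  3  4
Edit distance = dp[5][5] = 4

4


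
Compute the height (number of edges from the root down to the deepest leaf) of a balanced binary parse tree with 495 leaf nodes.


In a balanced binary tree with n leaves the deepest leaf is ceil(log2(n)) edges below the root.
log2(495) = 8.9513
ceil(8.9513) = 9
height (edges) = 9

9


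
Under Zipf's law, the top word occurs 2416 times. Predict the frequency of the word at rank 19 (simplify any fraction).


Zipf's law: freq(rank) = f1 / rank
f1 = 2416, rank = 19
freq = 2416 / 19
GCD(2416, 19) = 1
Simplified: 2416/19

2416/19


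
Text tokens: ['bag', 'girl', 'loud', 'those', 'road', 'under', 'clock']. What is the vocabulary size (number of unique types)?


Listing all tokens and tracking unique types:
  Token 1: 'bag' -> NEW (unique so far: 1)
  Token 2: 'girl' -> NEW (unique so far: 2)
  Token 3: 'loud' -> NEW (unique so far: 3)
  Token 4: 'those' -> NEW (unique so far: 4)
  Token 5: 'road' -> NEW (unique so far: 5)
  Token 6: 'under' -> NEW (unique so far: 6)
  Token 7: 'clock' -> NEW (unique so far: 7)
Unique types: ('bag', 'clock', 'girl', 'loud', 'road', 'those', 'under')
Vocabulary size: 7

7


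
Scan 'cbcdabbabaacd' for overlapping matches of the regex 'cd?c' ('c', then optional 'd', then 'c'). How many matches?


Pattern: cd?c means 'c', then optional 'd', then 'c'.
Scanning 'cbcdabbabaacd' position-by-position:
  Pos 0: window 'cbc' -> no
  Pos 1: window 'bcd' -> no
  Pos 2: window 'cda' -> no
  Pos 3: window 'dab' -> no
  Pos 4: window 'abb' -> no
  Pos 5: window 'bba' -> no
  Pos 6: window 'bab' -> no
  Pos 7: window 'aba' -> no
  Pos 8: window 'baa' -> no
  Pos 9: window 'aac' -> no
  Pos 10: window 'acd' -> no
  Pos 11: window 'cd' -> no
  Pos 12: window 'd' -> no
Total matches: 0

0


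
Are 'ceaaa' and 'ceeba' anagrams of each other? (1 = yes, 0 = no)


Sort characters of 'ceaaa': 'aaace'
Sort characters of 'ceeba': 'abcee'
Sorted forms differ -> they are NOT anagrams
Result: 0

0


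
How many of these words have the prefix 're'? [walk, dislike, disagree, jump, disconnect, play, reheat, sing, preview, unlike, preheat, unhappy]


Checking each word for prefix 're':
  'walk' -> no (count: 0)
  'dislike' -> no (count: 0)
  'disagree' -> no (count: 0)
  'jump' -> no (count: 0)
  'disconnect' -> no (count: 0)
  'play' -> no (count: 0)
  'reheat' -> YES, starts with 're' (count: 1)
  'sing' -> no (count: 1)
  'preview' -> no (count: 1)
  'unlike' -> no (count: 1)
  'preheat' -> no (count: 1)
  'unhappy' -> no (count: 1)
Total with prefix 're': 1

1


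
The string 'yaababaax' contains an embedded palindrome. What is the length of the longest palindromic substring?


Scanning 'yaababaax' for palindromic substrings.
Substring at positions 1-7: 'aababaa'.
Check: reverse('aababaa') = 'aababaa' -> palindrome confirmed.
Neighbouring characters ('y' / 'x') break symmetry, so it cannot extend further.
No longer palindromic substring exists; longest length = 7

7


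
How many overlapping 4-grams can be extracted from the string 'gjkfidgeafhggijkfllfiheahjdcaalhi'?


String 'gjkfidgeafhggijkfllfiheahjdcaalhi' has length L = 33.
Number of overlapping n-grams = L - n + 1
Substituting: 33 - 4 + 1 = 30

30


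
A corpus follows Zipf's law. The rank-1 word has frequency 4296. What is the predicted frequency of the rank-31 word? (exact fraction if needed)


Zipf's law: freq(rank) = f1 / rank
f1 = 4296, rank = 31
freq = 4296 / 31
GCD(4296, 31) = 1
Simplified: 4296/31

4296/31


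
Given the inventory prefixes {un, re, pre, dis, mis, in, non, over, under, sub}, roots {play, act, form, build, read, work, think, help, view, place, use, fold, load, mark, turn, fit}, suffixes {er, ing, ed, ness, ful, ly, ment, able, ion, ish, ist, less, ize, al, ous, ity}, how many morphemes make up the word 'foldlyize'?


Segmenting 'foldlyize' against the inventory:
  'fold' -> root (morpheme 1)
  'ly' -> suffix (morpheme 2)
  'ize' -> suffix (morpheme 3)
Total morphemes: 3

3


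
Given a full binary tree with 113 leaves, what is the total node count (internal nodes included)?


Leaf nodes (terminals): 113
Internal nodes = n - 1 = 113 - 1 = 112
Total = leaves + internal = 113 + 112 = 225

225


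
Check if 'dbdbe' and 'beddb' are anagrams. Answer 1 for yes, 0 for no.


Sort characters of 'dbdbe': 'bbdde'
Sort characters of 'beddb': 'bbdde'
Sorted forms match -> they ARE anagrams
Result: 1

1


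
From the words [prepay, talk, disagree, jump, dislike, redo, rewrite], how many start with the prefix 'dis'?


Checking each word for prefix 'dis':
  'prepay' -> no (count: 0)
  'talk' -> no (count: 0)
  'disagree' -> YES, starts with 'dis' (count: 1)
  'jump' -> no (count: 1)
  'dislike' -> YES, starts with 'dis' (count: 2)
  'redo' -> no (count: 2)
  'rewrite' -> no (count: 2)
Total with prefix 'dis': 2

2


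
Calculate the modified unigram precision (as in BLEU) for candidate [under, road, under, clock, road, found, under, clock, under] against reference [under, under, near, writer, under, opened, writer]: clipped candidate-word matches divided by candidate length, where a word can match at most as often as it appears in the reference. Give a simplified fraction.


Reference word counts: {'near': 1, 'opened': 1, 'under': 3, 'writer': 2}
Checking each candidate word (with clipping):
  'under' -> in reference (ref count 3, used 1/3) -> match (matches: 1)
  'road' -> not in reference -> no match (matches: 1)
  'under' -> in reference (ref count 3, used 2/3) -> match (matches: 2)
  'clock' -> not in reference -> no match (matches: 2)
  'road' -> not in reference -> no match (matches: 2)
  'found' -> not in reference -> no match (matches: 2)
  'under' -> in reference (ref count 3, used 3/3) -> match (matches: 3)
  'clock' -> not in reference -> no match (matches: 3)
  'under' -> ref count 3 already used up (3/3) -> clipped, no match (matches: 3)
Clipped matches: 3, Candidate length: 9
Precision = 3/9 = 1/3

1/3


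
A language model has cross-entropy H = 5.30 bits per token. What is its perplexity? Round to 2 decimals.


Perplexity formula: PP = 2^H
H = 5.30
PP = 2^5.30
Decompose: 2^5.30 = 2^5 * 2^0.30
2^5 = 32, 2^0.30 ~ 1.2311444
PP ~ 32 * 1.2311444 = 39.3966208
Rounded to 2 decimals: 39.40

39.40


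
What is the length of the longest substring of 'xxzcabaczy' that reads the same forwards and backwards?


Scanning 'xxzcabaczy' for palindromic substrings.
Substring at positions 2-8: 'zcabacz'.
Check: reverse('zcabacz') = 'zcabacz' -> palindrome confirmed.
Neighbouring characters ('x' / 'y') break symmetry, so it cannot extend further.
No longer palindromic substring exists; longest length = 7

7


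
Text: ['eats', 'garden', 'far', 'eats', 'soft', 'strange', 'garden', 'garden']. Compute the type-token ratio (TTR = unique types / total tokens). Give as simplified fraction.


Tokens: 8
Unique types: ('eats', 'far', 'garden', 'soft', 'strange') = 5
TTR = 5/8
Already in lowest terms.

5/8


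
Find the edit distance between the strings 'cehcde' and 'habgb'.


Building DP table for s1='cehcde' (len 6) and s2='habgb' (len 5):
       h  a  b  g  b
    0  1  2  3  4  5
  c 1  1  2  3  4  5
  e 2  2  2  3  4  5
  h 3  2  3  3  4  5
  c 4  3  3  4  4  5
  d 5  4  4  4  5  5
  e 6  5  5  5  5  6
Edit distance = dp[6][5] = 6

6


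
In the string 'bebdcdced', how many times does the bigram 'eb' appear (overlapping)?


Scanning 'bebdcdced' for bigram 'eb':
  Position 0: 'be' -> no
  Position 1: 'eb' -> MATCH
  Position 2: 'bd' -> no
  Position 3: 'dc' -> no
  Position 4: 'cd' -> no
  Position 5: 'dc' -> no
  Position 6: 'ce' -> no
  Position 7: 'ed' -> no
Total matches: 1

1


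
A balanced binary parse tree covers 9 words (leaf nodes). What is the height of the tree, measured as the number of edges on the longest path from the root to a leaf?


In a balanced binary tree with n leaves the deepest leaf is ceil(log2(n)) edges below the root.
log2(9) = 3.1699
ceil(3.1699) = 4
height (edges) = 4

4


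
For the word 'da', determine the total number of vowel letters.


Scanning each character of 'da':
  Position 1: 'd' -> consonant (running count: 0)
  Position 2: 'a' -> vowel (running count: 1)
Total vowels: 1

1


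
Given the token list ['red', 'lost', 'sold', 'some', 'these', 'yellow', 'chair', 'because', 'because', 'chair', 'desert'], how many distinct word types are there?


Listing all tokens and tracking unique types:
  Token 1: 'red' -> NEW (unique so far: 1)
  Token 2: 'lost' -> NEW (unique so far: 2)
  Token 3: 'sold' -> NEW (unique so far: 3)
  Token 4: 'some' -> NEW (unique so far: 4)
  Token 5: 'these' -> NEW (unique so far: 5)
  Token 6: 'yellow' -> NEW (unique so far: 6)
  Token 7: 'chair' -> NEW (unique so far: 7)
  Token 8: 'because' -> NEW (unique so far: 8)
  Token 9: 'because' -> duplicate (unique so far: 8)
  Token 10: 'chair' -> duplicate (unique so far: 8)
  Token 11: 'desert' -> NEW (unique so far: 9)
Unique types: ('because', 'chair', 'desert', 'lost', 'red', 'sold', 'some', 'these', 'yellow')
Vocabulary size: 9

9


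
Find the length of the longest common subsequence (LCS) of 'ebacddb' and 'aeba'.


DP table for LCS of 'ebacddb' and 'aeba':
       a  e  b  a
    0  0  0  0  0
  e 0  0  1  1  1
  b 0  0  1  2  2
  a 0  1  1  2  3
  c 0  1  1  2  3
  d 0  1  1  2  3
  d 0  1  1  2  3
  b 0  1  1  2  3
LCS: 'eba'
LCS length = 3

3


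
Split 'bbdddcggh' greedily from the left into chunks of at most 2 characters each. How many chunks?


'bbdddcggh' has 9 characters.
Chunking with max size 2:
  Chunk 1: 'bb' (positions 0-1)
  Chunk 2: 'dd' (positions 2-3)
  Chunk 3: 'dc' (positions 4-5)
  Chunk 4: 'gg' (positions 6-7)
  Chunk 5: 'h' (positions 8-8)
Total chunks: ceil(9 / 2) = 5

5


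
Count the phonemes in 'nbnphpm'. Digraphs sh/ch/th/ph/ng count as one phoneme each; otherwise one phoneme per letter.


Parsing 'nbnphpm' greedily, digraphs first:
  'n' -> consonant phoneme (phonemes so far: 1)
  'b' -> consonant phoneme (phonemes so far: 2)
  'n' -> consonant phoneme (phonemes so far: 3)
  'ph' -> digraph (1 consonant phoneme) (phonemes so far: 4)
  'p' -> consonant phoneme (phonemes so far: 5)
  'm' -> consonant phoneme (phonemes so far: 6)
Total phonemes: 6

6


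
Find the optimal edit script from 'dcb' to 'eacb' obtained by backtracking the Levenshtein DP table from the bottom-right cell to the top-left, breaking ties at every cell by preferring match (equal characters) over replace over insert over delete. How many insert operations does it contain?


Edit distance = 2. Backtracking from cell (3, 4) with preference match > replace > insert > delete,
then listing the resulting alignment 'dcb' -> 'eacb' left to right:
  Step 1: insert 'e' [insertion #1]
  Step 2: replace d->a
  Step 3: keep 'c'
  Step 4: keep 'b'
Total insertions: 1

1


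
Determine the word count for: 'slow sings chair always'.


Counting words by splitting on spaces:
  Word 1: 'slow'
  Word 2: 'sings'
  Word 3: 'chair'
  Word 4: 'always'
Total words: 4

4


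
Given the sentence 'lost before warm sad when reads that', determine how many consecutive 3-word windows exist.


Word trigrams from [7] words:
  Trigram 1: (lost before warm)
  Trigram 2: (before warm sad)
  Trigram 3: (warm sad when)
  Trigram 4: (sad when reads)
  Trigram 5: (when reads that)
Total word trigrams: 7 - 2 = 5

5


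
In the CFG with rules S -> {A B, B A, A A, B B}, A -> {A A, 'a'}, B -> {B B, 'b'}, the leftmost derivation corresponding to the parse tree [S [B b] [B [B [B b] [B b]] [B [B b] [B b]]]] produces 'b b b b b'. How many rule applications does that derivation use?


Every bracketed nonterminal node [X ...] in the tree is produced by exactly one rule application.
Reading the tree off as a leftmost derivation:
  Step 1: S  =>  B B   (applied S -> B B)
  Step 2: B B  =>  b B   (applied B -> b)
  Step 3: b B  =>  b B B   (applied B -> B B)
  Step 4: b B B  =>  b B B B   (applied B -> B B)
  Step 5: b B B B  =>  b b B B   (applied B -> b)
  Step 6: b b B B  =>  b b b B   (applied B -> b)
  Step 7: b b b B  =>  b b b B B   (applied B -> B B)
  Step 8: b b b B B  =>  b b b b B   (applied B -> b)
  Step 9: b b b b B  =>  b b b b b   (applied B -> b)
Final yield: b b b b b
Total rewrite steps: 9

9


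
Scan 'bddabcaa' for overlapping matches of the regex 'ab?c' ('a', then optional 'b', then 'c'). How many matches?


Pattern: ab?c means 'a', then optional 'b', then 'c'.
Scanning 'bddabcaa' position-by-position:
  Pos 0: window 'bdd' -> no
  Pos 1: window 'dda' -> no
  Pos 2: window 'dab' -> no
  Pos 3: window 'abc' -> MATCH
  Pos 4: window 'bca' -> no
  Pos 5: window 'caa' -> no
  Pos 6: window 'aa' -> no
  Pos 7: window 'a' -> no
Total matches: 1

1


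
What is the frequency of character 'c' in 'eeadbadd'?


Scanning 'eeadbadd' for 'c':
  No matches found.
Total occurrences of 'c': 0

0


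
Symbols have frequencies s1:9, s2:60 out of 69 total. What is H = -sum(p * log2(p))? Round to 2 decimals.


Computing entropy H = -sum(p_i * log2(p_i)):
  s1: p = 9/69 = 0.1304, -p*log2(p) = 0.3833
  s2: p = 60/69 = 0.8696, -p*log2(p) = 0.1753
H = sum of terms = 0.5586
Rounded to 2 decimals: 0.56

0.56


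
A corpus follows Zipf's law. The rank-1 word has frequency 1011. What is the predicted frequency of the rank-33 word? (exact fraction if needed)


Zipf's law: freq(rank) = f1 / rank
f1 = 1011, rank = 33
freq = 1011 / 33
GCD(1011, 33) = 3
Simplified: 337/11

337/11


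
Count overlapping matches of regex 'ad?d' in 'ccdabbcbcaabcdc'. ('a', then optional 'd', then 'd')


Pattern: ad?d means 'a', then optional 'd', then 'd'.
Scanning 'ccdabbcbcaabcdc' position-by-position:
  Pos 0: window 'ccd' -> no
  Pos 1: window 'cda' -> no
  Pos 2: window 'dab' -> no
  Pos 3: window 'abb' -> no
  Pos 4: window 'bbc' -> no
  Pos 5: window 'bcb' -> no
  Pos 6: window 'cbc' -> no
  Pos 7: window 'bca' -> no
  Pos 8: window 'caa' -> no
  Pos 9: window 'aab' -> no
  Pos 10: window 'abc' -> no
  Pos 11: window 'bcd' -> no
  Pos 12: window 'cdc' -> no
  Pos 13: window 'dc' -> no
  Pos 14: window 'c' -> no
Total matches: 0

0


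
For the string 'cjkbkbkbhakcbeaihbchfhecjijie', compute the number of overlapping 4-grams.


String 'cjkbkbkbhakcbeaihbchfhecjijie' has length L = 29.
Number of overlapping n-grams = L - n + 1
Substituting: 29 - 4 + 1 = 26

26


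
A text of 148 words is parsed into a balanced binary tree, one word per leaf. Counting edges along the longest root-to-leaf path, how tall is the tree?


In a balanced binary tree with n leaves the deepest leaf is ceil(log2(n)) edges below the root.
log2(148) = 7.2095
ceil(7.2095) = 8
height (edges) = 8

8


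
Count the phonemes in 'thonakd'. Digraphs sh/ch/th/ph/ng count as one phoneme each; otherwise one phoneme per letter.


Parsing 'thonakd' greedily, digraphs first:
  'th' -> digraph (1 consonant phoneme) (phonemes so far: 1)
  'o' -> vowel phoneme (phonemes so far: 2)
  'n' -> consonant phoneme (phonemes so far: 3)
  'a' -> vowel phoneme (phonemes so far: 4)
  'k' -> consonant phoneme (phonemes so far: 5)
  'd' -> consonant phoneme (phonemes so far: 6)
Total phonemes: 6

6


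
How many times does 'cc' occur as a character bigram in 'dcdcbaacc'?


Scanning 'dcdcbaacc' for bigram 'cc':
  Position 0: 'dc' -> no
  Position 1: 'cd' -> no
  Position 2: 'dc' -> no
  Position 3: 'cb' -> no
  Position 4: 'ba' -> no
  Position 5: 'aa' -> no
  Position 6: 'ac' -> no
  Position 7: 'cc' -> MATCH
Total matches: 1

1


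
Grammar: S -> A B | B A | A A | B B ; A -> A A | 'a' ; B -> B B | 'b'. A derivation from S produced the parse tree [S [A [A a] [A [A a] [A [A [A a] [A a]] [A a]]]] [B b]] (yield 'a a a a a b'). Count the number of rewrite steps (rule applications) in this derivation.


Every bracketed nonterminal node [X ...] in the tree is produced by exactly one rule application.
Reading the tree off as a leftmost derivation:
  Step 1: S  =>  A B   (applied S -> A B)
  Step 2: A B  =>  A A B   (applied A -> A A)
  Step 3: A A B  =>  a A B   (applied A -> a)
  Step 4: a A B  =>  a A A B   (applied A -> A A)
  Step 5: a A A B  =>  a a A B   (applied A -> a)
  Step 6: a a A B  =>  a a A A B   (applied A -> A A)
  Step 7: a a A A B  =>  a a A A A B   (applied A -> A A)
  Step 8: a a A A A B  =>  a a a A A B   (applied A -> a)
  Step 9: a a a A A B  =>  a a a a A B   (applied A -> a)
  Step 10: a a a a A B  =>  a a a a a B   (applied A -> a)
  Step 11: a a a a a B  =>  a a a a a b   (applied B -> b)
Final yield: a a a a a b
Total rewrite steps: 11

11


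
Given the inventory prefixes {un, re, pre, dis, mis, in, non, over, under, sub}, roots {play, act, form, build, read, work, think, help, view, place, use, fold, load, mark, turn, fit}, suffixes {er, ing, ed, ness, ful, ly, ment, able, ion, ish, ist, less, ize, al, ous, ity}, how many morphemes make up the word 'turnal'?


Segmenting 'turnal' against the inventory:
  'turn' -> root (morpheme 1)
  'al' -> suffix (morpheme 2)
Total morphemes: 2

2


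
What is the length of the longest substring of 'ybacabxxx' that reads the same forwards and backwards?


Scanning 'ybacabxxx' for palindromic substrings.
Substring at positions 1-5: 'bacab'.
Check: reverse('bacab') = 'bacab' -> palindrome confirmed.
Neighbouring characters ('y' / 'x') break symmetry, so it cannot extend further.
No longer palindromic substring exists; longest length = 5

5


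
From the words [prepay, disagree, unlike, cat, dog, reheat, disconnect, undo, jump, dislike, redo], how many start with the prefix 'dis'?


Checking each word for prefix 'dis':
  'prepay' -> no (count: 0)
  'disagree' -> YES, starts with 'dis' (count: 1)
  'unlike' -> no (count: 1)
  'cat' -> no (count: 1)
  'dog' -> no (count: 1)
  'reheat' -> no (count: 1)
  'disconnect' -> YES, starts with 'dis' (count: 2)
  'undo' -> no (count: 2)
  'jump' -> no (count: 2)
  'dislike' -> YES, starts with 'dis' (count: 3)
  'redo' -> no (count: 3)
Total with prefix 'dis': 3

3


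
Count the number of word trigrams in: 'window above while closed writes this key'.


Word trigrams from [7] words:
  Trigram 1: (window above while)
  Trigram 2: (above while closed)
  Trigram 3: (while closed writes)
  Trigram 4: (closed writes this)
  Trigram 5: (writes this key)
Total word trigrams: 7 - 2 = 5

5


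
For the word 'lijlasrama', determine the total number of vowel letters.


Scanning each character of 'lijlasrama':
  Position 1: 'l' -> consonant (running count: 0)
  Position 2: 'i' -> vowel (running count: 1)
  Position 3: 'j' -> consonant (running count: 1)
  Position 4: 'l' -> consonant (running count: 1)
  Position 5: 'a' -> vowel (running count: 2)
  Position 6: 's' -> consonant (running count: 2)
  Position 7: 'r' -> consonant (running count: 2)
  Position 8: 'a' -> vowel (running count: 3)
  Position 9: 'm' -> consonant (running count: 3)
  Position 10: 'a' -> vowel (running count: 4)
Total vowels: 4

4


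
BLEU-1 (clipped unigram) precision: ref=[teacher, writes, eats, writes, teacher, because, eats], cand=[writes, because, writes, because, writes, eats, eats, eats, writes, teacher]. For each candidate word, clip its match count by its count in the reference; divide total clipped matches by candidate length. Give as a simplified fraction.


Reference word counts: {'because': 1, 'eats': 2, 'teacher': 2, 'writes': 2}
Checking each candidate word (with clipping):
  'writes' -> in reference (ref count 2, used 1/2) -> match (matches: 1)
  'because' -> in reference (ref count 1, used 1/1) -> match (matches: 2)
  'writes' -> in reference (ref count 2, used 2/2) -> match (matches: 3)
  'because' -> ref count 1 already used up (1/1) -> clipped, no match (matches: 3)
  'writes' -> ref count 2 already used up (2/2) -> clipped, no match (matches: 3)
  'eats' -> in reference (ref count 2, used 1/2) -> match (matches: 4)
  'eats' -> in reference (ref count 2, used 2/2) -> match (matches: 5)
  'eats' -> ref count 2 already used up (2/2) -> clipped, no match (matches: 5)
  'writes' -> ref count 2 already used up (2/2) -> clipped, no match (matches: 5)
  'teacher' -> in reference (ref count 2, used 1/2) -> match (matches: 6)
Clipped matches: 6, Candidate length: 10
Precision = 6/10 = 3/5

3/5


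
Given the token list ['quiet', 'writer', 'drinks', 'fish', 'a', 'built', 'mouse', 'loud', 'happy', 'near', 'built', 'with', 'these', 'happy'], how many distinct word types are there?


Listing all tokens and tracking unique types:
  Token 1: 'quiet' -> NEW (unique so far: 1)
  Token 2: 'writer' -> NEW (unique so far: 2)
  Token 3: 'drinks' -> NEW (unique so far: 3)
  Token 4: 'fish' -> NEW (unique so far: 4)
  Token 5: 'a' -> NEW (unique so far: 5)
  Token 6: 'built' -> NEW (unique so far: 6)
  Token 7: 'mouse' -> NEW (unique so far: 7)
  Token 8: 'loud' -> NEW (unique so far: 8)
  Token 9: 'happy' -> NEW (unique so far: 9)
  Token 10: 'near' -> NEW (unique so far: 10)
  Token 11: 'built' -> duplicate (unique so far: 10)
  Token 12: 'with' -> NEW (unique so far: 11)
  Token 13: 'these' -> NEW (unique so far: 12)
  Token 14: 'happy' -> duplicate (unique so far: 12)
Unique types: ('a', 'built', 'drinks', 'fish', 'happy', 'loud', 'mouse', 'near', 'quiet', 'these', 'with', 'writer')
Vocabulary size: 12

12


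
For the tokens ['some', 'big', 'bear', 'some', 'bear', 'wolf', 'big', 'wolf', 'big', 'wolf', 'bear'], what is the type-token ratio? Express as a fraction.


Tokens: 11
Unique types: ('bear', 'big', 'some', 'wolf') = 4
TTR = 4/11
Already in lowest terms.

4/11


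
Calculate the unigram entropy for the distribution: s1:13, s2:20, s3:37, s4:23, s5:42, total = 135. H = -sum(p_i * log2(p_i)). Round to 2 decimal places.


Computing entropy H = -sum(p_i * log2(p_i)):
  s1: p = 13/135 = 0.0963, -p*log2(p) = 0.3251
  s2: p = 20/135 = 0.1481, -p*log2(p) = 0.4081
  s3: p = 37/135 = 0.2741, -p*log2(p) = 0.5118
  s4: p = 23/135 = 0.1704, -p*log2(p) = 0.4350
  s5: p = 42/135 = 0.3111, -p*log2(p) = 0.5241
H = sum of terms = 2.2041
Rounded to 2 decimals: 2.20

2.20


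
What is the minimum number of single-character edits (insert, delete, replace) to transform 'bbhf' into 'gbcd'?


Building DP table for s1='bbhf' (len 4) and s2='gbcd' (len 4):
       g  b  c  d
    0  1  2  3  4
  b 1  1  1  2  3
  b 2  2  1  2  3
  h 3  3  2  2  3
  f 4  4  3  3  3
Edit distance = dp[4][4] = 3

3


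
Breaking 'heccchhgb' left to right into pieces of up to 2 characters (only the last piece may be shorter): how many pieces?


'heccchhgb' has 9 characters.
Chunking with max size 2:
  Chunk 1: 'he' (positions 0-1)
  Chunk 2: 'cc' (positions 2-3)
  Chunk 3: 'ch' (positions 4-5)
  Chunk 4: 'hg' (positions 6-7)
  Chunk 5: 'b' (positions 8-8)
Total chunks: ceil(9 / 2) = 5

5


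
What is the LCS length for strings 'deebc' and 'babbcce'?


DP table for LCS of 'deebc' and 'babbcce':
       b  a  b  b  c  c  e
    0  0  0  0  0  0  0  0
  d 0  0  0  0  0  0  0  0
  e 0  0  0  0  0  0  0  1
  e 0  0  0  0  0  0  0  1
  b 0  1  1  1  1  1  1  1
  c 0  1  1  1  1  2  2  2
LCS: 'bc'
LCS length = 2

2


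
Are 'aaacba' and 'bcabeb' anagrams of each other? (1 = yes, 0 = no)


Sort characters of 'aaacba': 'aaaabc'
Sort characters of 'bcabeb': 'abbbce'
Sorted forms differ -> they are NOT anagrams
Result: 0

0


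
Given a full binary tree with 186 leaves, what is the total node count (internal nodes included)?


Leaf nodes (terminals): 186
Internal nodes = n - 1 = 186 - 1 = 185
Total = leaves + internal = 186 + 185 = 371

371


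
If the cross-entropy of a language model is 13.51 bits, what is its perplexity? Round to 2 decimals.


Perplexity formula: PP = 2^H
H = 13.51
PP = 2^13.51
Decompose: 2^13.51 = 2^13 * 2^0.51
2^13 = 8192, 2^0.51 ~ 1.4240502
PP ~ 8192 * 1.4240502 = 11665.8192384
Rounded to 2 decimals: 11665.82

11665.82
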